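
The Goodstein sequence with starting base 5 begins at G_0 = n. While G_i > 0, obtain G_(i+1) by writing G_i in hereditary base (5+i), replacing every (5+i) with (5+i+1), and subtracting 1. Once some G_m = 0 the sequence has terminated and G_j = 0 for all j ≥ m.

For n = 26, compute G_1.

G_0=26  [base 5] 5^2 + 1  →[5↦6]→  6^2 + 1 = 37  −1 ⇒ G_1=36
G_1=36  [base 6] 6^2  →[6↦7]→  7^2 = 49  −1 ⇒ G_2=48

36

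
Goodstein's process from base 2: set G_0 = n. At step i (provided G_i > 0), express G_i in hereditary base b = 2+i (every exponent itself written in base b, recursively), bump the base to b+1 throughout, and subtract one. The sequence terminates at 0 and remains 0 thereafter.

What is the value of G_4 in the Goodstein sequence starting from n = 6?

G_0 = 6. HB_2(6) = 2^2 + 2. Bump = 30. G_1 = 29.
G_1 = 29. HB_3(29) = 3^3 + 2. Bump = 258. G_2 = 257.
G_2 = 257. HB_4(257) = 4^4 + 1. Bump = 3126. G_3 = 3125.
G_3 = 3125. HB_5(3125) = 5^5. Bump = 46656. G_4 = 46655.

46655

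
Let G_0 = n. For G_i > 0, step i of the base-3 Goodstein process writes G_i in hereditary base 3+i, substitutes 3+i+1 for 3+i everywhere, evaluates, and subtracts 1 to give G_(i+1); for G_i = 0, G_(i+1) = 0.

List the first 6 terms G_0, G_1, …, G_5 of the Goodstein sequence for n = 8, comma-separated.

base 3: 8 = 2·3 + 2; at 4: 2·4 + 2 = 10; next = 9
base 4: 9 = 2·4 + 1; at 5: 2·5 + 1 = 11; next = 10
base 5: 10 = 2·5; at 6: 2·6 = 12; next = 11
base 6: 11 = 6 + 5; at 7: 7 + 5 = 12; next = 11
base 7: 11 = 7 + 4; at 8: 8 + 4 = 12; next = 11

8, 9, 10, 11, 11, 11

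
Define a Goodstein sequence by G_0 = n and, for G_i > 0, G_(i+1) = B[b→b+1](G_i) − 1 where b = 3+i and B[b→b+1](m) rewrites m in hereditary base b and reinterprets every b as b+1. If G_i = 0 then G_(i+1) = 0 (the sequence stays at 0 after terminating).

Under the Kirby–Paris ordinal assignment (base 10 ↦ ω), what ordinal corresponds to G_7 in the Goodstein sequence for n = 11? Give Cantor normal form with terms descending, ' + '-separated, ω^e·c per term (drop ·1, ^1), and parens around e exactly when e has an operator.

ω·5 + 1

G_0 = 11. HB_3(11) = 3^2 + 2. Bump = 18. G_1 = 17.
G_1 = 17. HB_4(17) = 4^2 + 1. Bump = 26. G_2 = 25.
G_2 = 25. HB_5(25) = 5^2. Bump = 36. G_3 = 35.
G_3 = 35. HB_6(35) = 5·6 + 5. Bump = 40. G_4 = 39.
G_4 = 39. HB_7(39) = 5·7 + 4. Bump = 44. G_5 = 43.
G_5 = 43. HB_8(43) = 5·8 + 3. Bump = 48. G_6 = 47.
G_6 = 47. HB_9(47) = 5·9 + 2. Bump = 52. G_7 = 51.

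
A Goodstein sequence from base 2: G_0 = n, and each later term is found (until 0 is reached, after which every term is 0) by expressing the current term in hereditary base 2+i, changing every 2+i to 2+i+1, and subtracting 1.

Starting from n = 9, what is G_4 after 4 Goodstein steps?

140743

(0) 9|_2 = 2^(2 + 1) + 1 ↦ 3^(3 + 1) + 1|_3 = 82 ⇒ 81
(1) 81|_3 = 3^(3 + 1) ↦ 4^(4 + 1)|_4 = 1024 ⇒ 1023
(2) 1023|_4 = 3·4^4 + 3·4^3 + 3·4^2 + 3·4 + 3 ↦ 3·5^5 + 3·5^3 + 3·5^2 + 3·5 + 3|_5 = 9843 ⇒ 9842
(3) 9842|_5 = 3·5^5 + 3·5^3 + 3·5^2 + 3·5 + 2 ↦ 3·6^6 + 3·6^3 + 3·6^2 + 3·6 + 2|_6 = 140744 ⇒ 140743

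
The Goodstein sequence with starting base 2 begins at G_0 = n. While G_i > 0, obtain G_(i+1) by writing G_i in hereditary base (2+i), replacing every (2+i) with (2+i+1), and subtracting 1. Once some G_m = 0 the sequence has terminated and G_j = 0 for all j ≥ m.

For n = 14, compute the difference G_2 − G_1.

1171

step 0: 14 = 2^(2 + 1) + 2^2 + 2; sub 3 for 2: 3^(3 + 1) + 3^3 + 3; = 111; G_1 = 111−1 = 110
step 1: 110 = 3^(3 + 1) + 3^3 + 2; sub 4 for 3: 4^(4 + 1) + 4^4 + 2; = 1282; G_2 = 1282−1 = 1281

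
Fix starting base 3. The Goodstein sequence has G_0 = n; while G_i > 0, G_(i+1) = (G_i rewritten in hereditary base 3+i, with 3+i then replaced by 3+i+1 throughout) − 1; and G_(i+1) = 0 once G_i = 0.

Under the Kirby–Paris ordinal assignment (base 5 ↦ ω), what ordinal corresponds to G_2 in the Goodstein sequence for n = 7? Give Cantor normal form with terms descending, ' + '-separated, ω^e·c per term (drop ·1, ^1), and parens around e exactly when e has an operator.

ω + 4

i=0: 7 = 2·3 + 1 (b=3); 3→4: 2·4 + 1 = 9; 9−1 = 8
i=1: 8 = 2·4 (b=4); 4→5: 2·5 = 10; 10−1 = 9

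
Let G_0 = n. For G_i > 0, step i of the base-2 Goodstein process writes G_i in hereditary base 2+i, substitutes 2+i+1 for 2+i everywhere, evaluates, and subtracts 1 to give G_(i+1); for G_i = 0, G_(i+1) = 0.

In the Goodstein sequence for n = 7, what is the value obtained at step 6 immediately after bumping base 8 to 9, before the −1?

base 2: 7 = 2^2 + 2 + 1; at 3: 3^3 + 3 + 1 = 31; next = 30
base 3: 30 = 3^3 + 3; at 4: 4^4 + 4 = 260; next = 259
base 4: 259 = 4^4 + 3; at 5: 5^5 + 3 = 3128; next = 3127
base 5: 3127 = 5^5 + 2; at 6: 6^6 + 2 = 46658; next = 46657
base 6: 46657 = 6^6 + 1; at 7: 7^7 + 1 = 823544; next = 823543
base 7: 823543 = 7^7; at 8: 8^8 = 16777216; next = 16777215

37665880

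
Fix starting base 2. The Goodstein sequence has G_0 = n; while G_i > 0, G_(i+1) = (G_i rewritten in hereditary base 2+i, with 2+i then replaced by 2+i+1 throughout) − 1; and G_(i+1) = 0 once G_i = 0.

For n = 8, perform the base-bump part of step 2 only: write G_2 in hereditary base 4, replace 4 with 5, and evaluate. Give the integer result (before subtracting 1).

i=0: 8 = 2^(2 + 1) (b=2); 2→3: 3^(3 + 1) = 81; 81−1 = 80
i=1: 80 = 2·3^3 + 2·3^2 + 2·3 + 2 (b=3); 3→4: 2·4^4 + 2·4^2 + 2·4 + 2 = 554; 554−1 = 553

6311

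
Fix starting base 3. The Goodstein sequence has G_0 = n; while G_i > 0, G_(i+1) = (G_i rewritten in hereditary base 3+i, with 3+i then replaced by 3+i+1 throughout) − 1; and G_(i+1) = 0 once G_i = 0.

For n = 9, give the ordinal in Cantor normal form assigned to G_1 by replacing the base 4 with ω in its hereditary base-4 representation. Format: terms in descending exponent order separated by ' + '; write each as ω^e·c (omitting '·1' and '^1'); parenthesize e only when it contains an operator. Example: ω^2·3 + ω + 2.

(0) 9|_3 = 3^2 ↦ 4^2|_4 = 16 ⇒ 15
(1) 15|_4 = 3·4 + 3 ↦ 3·5 + 3|_5 = 18 ⇒ 17

ω·3 + 3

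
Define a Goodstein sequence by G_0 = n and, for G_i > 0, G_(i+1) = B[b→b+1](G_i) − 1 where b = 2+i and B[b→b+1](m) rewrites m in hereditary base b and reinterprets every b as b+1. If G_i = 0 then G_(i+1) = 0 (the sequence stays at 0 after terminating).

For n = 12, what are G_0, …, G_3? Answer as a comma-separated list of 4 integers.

i=0: 12 = 2^(2 + 1) + 2^2 (b=2); 2→3: 3^(3 + 1) + 3^3 = 108; 108−1 = 107
i=1: 107 = 3^(3 + 1) + 2·3^2 + 2·3 + 2 (b=3); 3→4: 4^(4 + 1) + 2·4^2 + 2·4 + 2 = 1066; 1066−1 = 1065
i=2: 1065 = 4^(4 + 1) + 2·4^2 + 2·4 + 1 (b=4); 4→5: 5^(5 + 1) + 2·5^2 + 2·5 + 1 = 15686; 15686−1 = 15685

12, 107, 1065, 15685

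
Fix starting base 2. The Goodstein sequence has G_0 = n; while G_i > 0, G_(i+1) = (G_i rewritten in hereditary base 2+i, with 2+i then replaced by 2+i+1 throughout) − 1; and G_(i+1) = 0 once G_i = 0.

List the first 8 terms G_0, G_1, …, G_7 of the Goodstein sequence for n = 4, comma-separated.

[0] 4 ≡ 2^2 (base 2). Lift 3: 27. −1: 26.
[1] 26 ≡ 2·3^2 + 2·3 + 2 (base 3). Lift 4: 42. −1: 41.
[2] 41 ≡ 2·4^2 + 2·4 + 1 (base 4). Lift 5: 61. −1: 60.
[3] 60 ≡ 2·5^2 + 2·5 (base 5). Lift 6: 84. −1: 83.
[4] 83 ≡ 2·6^2 + 6 + 5 (base 6). Lift 7: 110. −1: 109.
[5] 109 ≡ 2·7^2 + 7 + 4 (base 7). Lift 8: 140. −1: 139.
[6] 139 ≡ 2·8^2 + 8 + 3 (base 8). Lift 9: 174. −1: 173.

4, 26, 41, 60, 83, 109, 139, 173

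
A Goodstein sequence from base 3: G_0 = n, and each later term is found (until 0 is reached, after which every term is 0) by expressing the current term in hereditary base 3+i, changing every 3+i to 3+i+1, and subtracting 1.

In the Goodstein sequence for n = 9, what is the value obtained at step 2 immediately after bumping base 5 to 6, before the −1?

G_0 = 9. HB_3(9) = 3^2. Bump = 16. G_1 = 15.
G_1 = 15. HB_4(15) = 3·4 + 3. Bump = 18. G_2 = 17.
G_2 = 17. HB_5(17) = 3·5 + 2. Bump = 20. G_3 = 19.

20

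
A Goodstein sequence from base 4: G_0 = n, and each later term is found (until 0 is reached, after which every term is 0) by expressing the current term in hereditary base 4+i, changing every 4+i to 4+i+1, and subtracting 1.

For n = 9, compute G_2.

i=0: 9 = 2·4 + 1 (b=4); 4→5: 2·5 + 1 = 11; 11−1 = 10
i=1: 10 = 2·5 (b=5); 5→6: 2·6 = 12; 12−1 = 11

11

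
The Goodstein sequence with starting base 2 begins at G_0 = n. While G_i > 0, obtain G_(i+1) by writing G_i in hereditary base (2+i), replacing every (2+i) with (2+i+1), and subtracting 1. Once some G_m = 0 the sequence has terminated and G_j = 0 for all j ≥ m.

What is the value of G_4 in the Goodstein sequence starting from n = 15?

326593

(0) 15|_2 = 2^(2 + 1) + 2^2 + 2 + 1 ↦ 3^(3 + 1) + 3^3 + 3 + 1|_3 = 112 ⇒ 111
(1) 111|_3 = 3^(3 + 1) + 3^3 + 3 ↦ 4^(4 + 1) + 4^4 + 4|_4 = 1284 ⇒ 1283
(2) 1283|_4 = 4^(4 + 1) + 4^4 + 3 ↦ 5^(5 + 1) + 5^5 + 3|_5 = 18753 ⇒ 18752
(3) 18752|_5 = 5^(5 + 1) + 5^5 + 2 ↦ 6^(6 + 1) + 6^6 + 2|_6 = 326594 ⇒ 326593
(4) 326593|_6 = 6^(6 + 1) + 6^6 + 1 ↦ 7^(7 + 1) + 7^7 + 1|_7 = 6588345 ⇒ 6588344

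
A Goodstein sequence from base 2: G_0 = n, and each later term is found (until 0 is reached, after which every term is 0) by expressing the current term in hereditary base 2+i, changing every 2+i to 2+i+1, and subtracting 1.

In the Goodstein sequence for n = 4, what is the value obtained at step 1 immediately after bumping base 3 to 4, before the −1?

42

G_0 = 4. HB_2(4) = 2^2. Bump = 27. G_1 = 26.
G_1 = 26. HB_3(26) = 2·3^2 + 2·3 + 2. Bump = 42. G_2 = 41.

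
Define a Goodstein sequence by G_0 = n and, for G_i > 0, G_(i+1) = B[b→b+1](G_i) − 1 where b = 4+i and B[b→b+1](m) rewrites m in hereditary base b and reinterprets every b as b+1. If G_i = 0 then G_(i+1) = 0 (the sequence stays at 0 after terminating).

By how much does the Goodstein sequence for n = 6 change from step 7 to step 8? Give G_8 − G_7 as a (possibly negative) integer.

-1

i=0: 6 = 4 + 2 (b=4); 4→5: 5 + 2 = 7; 7−1 = 6
i=1: 6 = 5 + 1 (b=5); 5→6: 6 + 1 = 7; 7−1 = 6
i=2: 6 = 6 (b=6); 6→7: 7 = 7; 7−1 = 6
i=3: 6 = 6 (b=7); 7→8: 6 = 6; 6−1 = 5
i=4: 5 = 5 (b=8); 8→9: 5 = 5; 5−1 = 4
i=5: 4 = 4 (b=9); 9→10: 4 = 4; 4−1 = 3
i=6: 3 = 3 (b=10); 10→11: 3 = 3; 3−1 = 2
i=7: 2 = 2 (b=11); 11→12: 2 = 2; 2−1 = 1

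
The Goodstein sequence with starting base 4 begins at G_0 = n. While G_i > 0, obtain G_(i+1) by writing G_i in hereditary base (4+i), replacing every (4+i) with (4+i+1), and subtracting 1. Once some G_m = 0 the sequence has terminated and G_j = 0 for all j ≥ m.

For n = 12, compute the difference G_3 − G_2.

G_0 = 12. HB_4(12) = 3·4. Bump = 15. G_1 = 14.
G_1 = 14. HB_5(14) = 2·5 + 4. Bump = 16. G_2 = 15.
G_2 = 15. HB_6(15) = 2·6 + 3. Bump = 17. G_3 = 16.

1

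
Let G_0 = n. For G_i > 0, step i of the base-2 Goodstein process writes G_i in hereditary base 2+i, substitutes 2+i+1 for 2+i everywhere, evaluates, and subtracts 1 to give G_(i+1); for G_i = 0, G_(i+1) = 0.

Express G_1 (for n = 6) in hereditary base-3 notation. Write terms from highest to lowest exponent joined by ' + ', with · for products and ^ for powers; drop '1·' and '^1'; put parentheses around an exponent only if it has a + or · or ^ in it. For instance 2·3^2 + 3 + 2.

[0] 6 ≡ 2^2 + 2 (base 2). Lift 3: 30. −1: 29.
[1] 29 ≡ 3^3 + 2 (base 3). Lift 4: 258. −1: 257.

3^3 + 2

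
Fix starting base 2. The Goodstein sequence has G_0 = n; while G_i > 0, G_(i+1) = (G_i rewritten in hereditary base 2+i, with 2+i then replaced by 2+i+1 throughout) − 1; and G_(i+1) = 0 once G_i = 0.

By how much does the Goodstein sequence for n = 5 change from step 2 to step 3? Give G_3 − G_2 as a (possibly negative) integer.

step 0: 5 = 2^2 + 1; sub 3 for 2: 3^3 + 1; = 28; G_1 = 28−1 = 27
step 1: 27 = 3^3; sub 4 for 3: 4^4; = 256; G_2 = 256−1 = 255
step 2: 255 = 3·4^3 + 3·4^2 + 3·4 + 3; sub 5 for 4: 3·5^3 + 3·5^2 + 3·5 + 3; = 468; G_3 = 468−1 = 467

212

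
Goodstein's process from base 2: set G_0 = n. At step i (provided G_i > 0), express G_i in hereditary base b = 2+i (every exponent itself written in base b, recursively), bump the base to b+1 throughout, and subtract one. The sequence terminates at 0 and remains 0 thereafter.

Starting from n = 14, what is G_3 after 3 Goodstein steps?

18750

step 0: 14 = 2^(2 + 1) + 2^2 + 2; sub 3 for 2: 3^(3 + 1) + 3^3 + 3; = 111; G_1 = 111−1 = 110
step 1: 110 = 3^(3 + 1) + 3^3 + 2; sub 4 for 3: 4^(4 + 1) + 4^4 + 2; = 1282; G_2 = 1282−1 = 1281
step 2: 1281 = 4^(4 + 1) + 4^4 + 1; sub 5 for 4: 5^(5 + 1) + 5^5 + 1; = 18751; G_3 = 18751−1 = 18750
step 3: 18750 = 5^(5 + 1) + 5^5; sub 6 for 5: 6^(6 + 1) + 6^6; = 326592; G_4 = 326592−1 = 326591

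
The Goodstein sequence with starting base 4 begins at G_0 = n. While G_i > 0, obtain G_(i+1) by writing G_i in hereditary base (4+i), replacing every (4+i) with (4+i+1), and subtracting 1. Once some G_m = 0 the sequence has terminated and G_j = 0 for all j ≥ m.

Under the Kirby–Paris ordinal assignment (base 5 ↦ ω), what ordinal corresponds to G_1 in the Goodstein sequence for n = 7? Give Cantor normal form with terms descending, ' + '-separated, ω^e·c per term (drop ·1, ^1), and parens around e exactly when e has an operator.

(0) 7|_4 = 4 + 3 ↦ 5 + 3|_5 = 8 ⇒ 7
(1) 7|_5 = 5 + 2 ↦ 6 + 2|_6 = 8 ⇒ 7

ω + 2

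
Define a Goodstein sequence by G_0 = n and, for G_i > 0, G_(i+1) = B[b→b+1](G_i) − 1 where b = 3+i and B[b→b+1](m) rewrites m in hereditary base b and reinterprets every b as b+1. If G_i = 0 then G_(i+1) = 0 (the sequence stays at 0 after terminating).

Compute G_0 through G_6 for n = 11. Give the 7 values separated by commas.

step 0: 11 = 3^2 + 2; sub 4 for 3: 4^2 + 2; = 18; G_1 = 18−1 = 17
step 1: 17 = 4^2 + 1; sub 5 for 4: 5^2 + 1; = 26; G_2 = 26−1 = 25
step 2: 25 = 5^2; sub 6 for 5: 6^2; = 36; G_3 = 36−1 = 35
step 3: 35 = 5·6 + 5; sub 7 for 6: 5·7 + 5; = 40; G_4 = 40−1 = 39
step 4: 39 = 5·7 + 4; sub 8 for 7: 5·8 + 4; = 44; G_5 = 44−1 = 43
step 5: 43 = 5·8 + 3; sub 9 for 8: 5·9 + 3; = 48; G_6 = 48−1 = 47

11, 17, 25, 35, 39, 43, 47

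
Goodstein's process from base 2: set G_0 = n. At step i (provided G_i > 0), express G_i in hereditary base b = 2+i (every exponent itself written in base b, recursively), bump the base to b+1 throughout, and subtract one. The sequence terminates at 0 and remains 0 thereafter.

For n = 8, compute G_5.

1647195

base 2: 8 = 2^(2 + 1); at 3: 3^(3 + 1) = 81; next = 80
base 3: 80 = 2·3^3 + 2·3^2 + 2·3 + 2; at 4: 2·4^4 + 2·4^2 + 2·4 + 2 = 554; next = 553
base 4: 553 = 2·4^4 + 2·4^2 + 2·4 + 1; at 5: 2·5^5 + 2·5^2 + 2·5 + 1 = 6311; next = 6310
base 5: 6310 = 2·5^5 + 2·5^2 + 2·5; at 6: 2·6^6 + 2·6^2 + 2·6 = 93396; next = 93395
base 6: 93395 = 2·6^6 + 2·6^2 + 6 + 5; at 7: 2·7^7 + 2·7^2 + 7 + 5 = 1647196; next = 1647195
base 7: 1647195 = 2·7^7 + 2·7^2 + 7 + 4; at 8: 2·8^8 + 2·8^2 + 8 + 4 = 33554572; next = 33554571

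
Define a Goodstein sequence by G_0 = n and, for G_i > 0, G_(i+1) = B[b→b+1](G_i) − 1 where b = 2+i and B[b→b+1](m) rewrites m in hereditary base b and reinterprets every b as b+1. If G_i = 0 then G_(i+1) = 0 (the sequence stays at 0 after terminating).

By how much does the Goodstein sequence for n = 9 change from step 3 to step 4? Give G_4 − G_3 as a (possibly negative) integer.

130901

[0] 9 ≡ 2^(2 + 1) + 1 (base 2). Lift 3: 82. −1: 81.
[1] 81 ≡ 3^(3 + 1) (base 3). Lift 4: 1024. −1: 1023.
[2] 1023 ≡ 3·4^4 + 3·4^3 + 3·4^2 + 3·4 + 3 (base 4). Lift 5: 9843. −1: 9842.
[3] 9842 ≡ 3·5^5 + 3·5^3 + 3·5^2 + 3·5 + 2 (base 5). Lift 6: 140744. −1: 140743.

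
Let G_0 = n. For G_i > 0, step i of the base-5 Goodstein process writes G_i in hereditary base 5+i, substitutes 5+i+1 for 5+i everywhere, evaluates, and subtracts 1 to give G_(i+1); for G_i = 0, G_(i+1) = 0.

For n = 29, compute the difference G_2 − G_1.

base 5: 29 = 5^2 + 4; at 6: 6^2 + 4 = 40; next = 39
base 6: 39 = 6^2 + 3; at 7: 7^2 + 3 = 52; next = 51

12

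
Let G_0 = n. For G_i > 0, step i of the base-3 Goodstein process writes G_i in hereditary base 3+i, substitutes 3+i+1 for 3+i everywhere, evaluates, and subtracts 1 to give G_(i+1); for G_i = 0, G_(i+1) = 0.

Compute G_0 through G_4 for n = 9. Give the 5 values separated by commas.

9 —HB3→ 3^2 —bump→ 4^2 = 16 —(−1)→ 15
15 —HB4→ 3·4 + 3 —bump→ 3·5 + 3 = 18 —(−1)→ 17
17 —HB5→ 3·5 + 2 —bump→ 3·6 + 2 = 20 —(−1)→ 19
19 —HB6→ 3·6 + 1 —bump→ 3·7 + 1 = 22 —(−1)→ 21

9, 15, 17, 19, 21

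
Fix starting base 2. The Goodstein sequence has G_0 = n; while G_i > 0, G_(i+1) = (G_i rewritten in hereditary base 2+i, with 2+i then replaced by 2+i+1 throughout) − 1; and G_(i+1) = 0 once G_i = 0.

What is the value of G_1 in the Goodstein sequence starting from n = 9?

[0] 9 ≡ 2^(2 + 1) + 1 (base 2). Lift 3: 82. −1: 81.
[1] 81 ≡ 3^(3 + 1) (base 3). Lift 4: 1024. −1: 1023.

81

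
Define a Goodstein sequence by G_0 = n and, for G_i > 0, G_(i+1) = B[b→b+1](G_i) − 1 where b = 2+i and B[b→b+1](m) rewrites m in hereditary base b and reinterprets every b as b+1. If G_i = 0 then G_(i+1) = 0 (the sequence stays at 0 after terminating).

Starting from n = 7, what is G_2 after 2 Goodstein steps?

259

G_0 = 7. HB_2(7) = 2^2 + 2 + 1. Bump = 31. G_1 = 30.
G_1 = 30. HB_3(30) = 3^3 + 3. Bump = 260. G_2 = 259.
G_2 = 259. HB_4(259) = 4^4 + 3. Bump = 3128. G_3 = 3127.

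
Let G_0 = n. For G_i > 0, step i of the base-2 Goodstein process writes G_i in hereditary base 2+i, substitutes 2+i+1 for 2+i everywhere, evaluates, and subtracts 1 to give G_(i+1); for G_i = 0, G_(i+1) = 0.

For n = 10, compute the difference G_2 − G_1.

[0] 10 ≡ 2^(2 + 1) + 2 (base 2). Lift 3: 84. −1: 83.
[1] 83 ≡ 3^(3 + 1) + 2 (base 3). Lift 4: 1026. −1: 1025.

942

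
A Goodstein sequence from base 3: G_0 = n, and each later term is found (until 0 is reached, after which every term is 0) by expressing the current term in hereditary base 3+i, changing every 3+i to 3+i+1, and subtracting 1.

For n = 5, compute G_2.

5

i=0: 5 = 3 + 2 (b=3); 3→4: 4 + 2 = 6; 6−1 = 5
i=1: 5 = 4 + 1 (b=4); 4→5: 5 + 1 = 6; 6−1 = 5
i=2: 5 = 5 (b=5); 5→6: 6 = 6; 6−1 = 5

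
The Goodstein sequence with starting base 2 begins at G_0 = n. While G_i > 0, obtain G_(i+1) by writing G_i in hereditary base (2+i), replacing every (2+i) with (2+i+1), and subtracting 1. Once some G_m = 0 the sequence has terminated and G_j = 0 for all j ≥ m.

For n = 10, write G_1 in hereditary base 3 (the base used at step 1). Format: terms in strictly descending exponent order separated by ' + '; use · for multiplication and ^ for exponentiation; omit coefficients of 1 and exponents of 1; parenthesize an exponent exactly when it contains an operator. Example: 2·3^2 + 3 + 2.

G_0 = 10. HB_2(10) = 2^(2 + 1) + 2. Bump = 84. G_1 = 83.
G_1 = 83. HB_3(83) = 3^(3 + 1) + 2. Bump = 1026. G_2 = 1025.

3^(3 + 1) + 2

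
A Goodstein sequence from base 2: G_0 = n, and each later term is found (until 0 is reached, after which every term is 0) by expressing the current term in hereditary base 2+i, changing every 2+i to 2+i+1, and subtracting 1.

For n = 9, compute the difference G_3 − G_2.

8819

base 2: 9 = 2^(2 + 1) + 1; at 3: 3^(3 + 1) + 1 = 82; next = 81
base 3: 81 = 3^(3 + 1); at 4: 4^(4 + 1) = 1024; next = 1023
base 4: 1023 = 3·4^4 + 3·4^3 + 3·4^2 + 3·4 + 3; at 5: 3·5^5 + 3·5^3 + 3·5^2 + 3·5 + 3 = 9843; next = 9842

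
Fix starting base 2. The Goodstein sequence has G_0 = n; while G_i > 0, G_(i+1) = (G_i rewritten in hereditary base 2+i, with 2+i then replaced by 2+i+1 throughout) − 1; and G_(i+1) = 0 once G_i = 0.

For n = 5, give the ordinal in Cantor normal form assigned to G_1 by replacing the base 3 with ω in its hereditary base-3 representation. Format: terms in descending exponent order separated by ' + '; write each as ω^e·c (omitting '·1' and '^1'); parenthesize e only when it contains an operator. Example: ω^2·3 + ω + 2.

G_0=5  [base 2] 2^2 + 1  →[2↦3]→  3^3 + 1 = 28  −1 ⇒ G_1=27
G_1=27  [base 3] 3^3  →[3↦4]→  4^4 = 256  −1 ⇒ G_2=255

ω^ω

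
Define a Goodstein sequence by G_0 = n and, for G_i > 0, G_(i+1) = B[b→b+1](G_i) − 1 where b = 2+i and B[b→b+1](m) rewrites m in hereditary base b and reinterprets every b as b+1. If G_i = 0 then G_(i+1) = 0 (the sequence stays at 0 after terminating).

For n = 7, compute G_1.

30

7 —HB2→ 2^2 + 2 + 1 —bump→ 3^3 + 3 + 1 = 31 —(−1)→ 30
30 —HB3→ 3^3 + 3 —bump→ 4^4 + 4 = 260 —(−1)→ 259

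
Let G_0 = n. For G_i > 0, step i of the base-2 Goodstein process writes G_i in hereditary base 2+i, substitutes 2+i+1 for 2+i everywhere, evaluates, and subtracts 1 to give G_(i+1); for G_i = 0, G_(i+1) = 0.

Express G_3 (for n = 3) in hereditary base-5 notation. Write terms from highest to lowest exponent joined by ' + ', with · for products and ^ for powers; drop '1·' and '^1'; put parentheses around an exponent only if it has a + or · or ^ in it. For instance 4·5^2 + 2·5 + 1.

3 —HB2→ 2 + 1 —bump→ 3 + 1 = 4 —(−1)→ 3
3 —HB3→ 3 —bump→ 4 = 4 —(−1)→ 3
3 —HB4→ 3 —bump→ 3 = 3 —(−1)→ 2

2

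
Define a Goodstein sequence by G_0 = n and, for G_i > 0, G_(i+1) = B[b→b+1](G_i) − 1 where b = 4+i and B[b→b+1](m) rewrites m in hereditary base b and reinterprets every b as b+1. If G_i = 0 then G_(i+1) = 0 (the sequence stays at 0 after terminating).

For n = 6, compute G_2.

i=0: 6 = 4 + 2 (b=4); 4→5: 5 + 2 = 7; 7−1 = 6
i=1: 6 = 5 + 1 (b=5); 5→6: 6 + 1 = 7; 7−1 = 6

6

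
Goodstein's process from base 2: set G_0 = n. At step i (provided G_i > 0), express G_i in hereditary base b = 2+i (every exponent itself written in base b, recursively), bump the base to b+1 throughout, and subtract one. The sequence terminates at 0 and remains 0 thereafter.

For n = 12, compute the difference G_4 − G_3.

(0) 12|_2 = 2^(2 + 1) + 2^2 ↦ 3^(3 + 1) + 3^3|_3 = 108 ⇒ 107
(1) 107|_3 = 3^(3 + 1) + 2·3^2 + 2·3 + 2 ↦ 4^(4 + 1) + 2·4^2 + 2·4 + 2|_4 = 1066 ⇒ 1065
(2) 1065|_4 = 4^(4 + 1) + 2·4^2 + 2·4 + 1 ↦ 5^(5 + 1) + 2·5^2 + 2·5 + 1|_5 = 15686 ⇒ 15685
(3) 15685|_5 = 5^(5 + 1) + 2·5^2 + 2·5 ↦ 6^(6 + 1) + 2·6^2 + 2·6|_6 = 280020 ⇒ 280019

264334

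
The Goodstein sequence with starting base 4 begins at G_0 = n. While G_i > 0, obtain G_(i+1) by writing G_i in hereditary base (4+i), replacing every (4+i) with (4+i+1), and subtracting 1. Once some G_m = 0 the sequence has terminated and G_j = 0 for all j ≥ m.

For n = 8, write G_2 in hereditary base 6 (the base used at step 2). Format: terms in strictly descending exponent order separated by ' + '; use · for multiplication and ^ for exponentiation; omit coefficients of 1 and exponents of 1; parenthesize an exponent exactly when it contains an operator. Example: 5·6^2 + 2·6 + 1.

[0] 8 ≡ 2·4 (base 4). Lift 5: 10. −1: 9.
[1] 9 ≡ 5 + 4 (base 5). Lift 6: 10. −1: 9.

6 + 3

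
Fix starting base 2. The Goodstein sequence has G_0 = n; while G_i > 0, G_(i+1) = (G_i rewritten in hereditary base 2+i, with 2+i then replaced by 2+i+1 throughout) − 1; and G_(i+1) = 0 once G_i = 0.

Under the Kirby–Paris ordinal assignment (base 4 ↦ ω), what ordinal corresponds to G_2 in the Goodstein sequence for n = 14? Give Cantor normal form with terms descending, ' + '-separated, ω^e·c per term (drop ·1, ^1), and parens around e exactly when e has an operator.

G_0=14  [base 2] 2^(2 + 1) + 2^2 + 2  →[2↦3]→  3^(3 + 1) + 3^3 + 3 = 111  −1 ⇒ G_1=110
G_1=110  [base 3] 3^(3 + 1) + 3^3 + 2  →[3↦4]→  4^(4 + 1) + 4^4 + 2 = 1282  −1 ⇒ G_2=1281
G_2=1281  [base 4] 4^(4 + 1) + 4^4 + 1  →[4↦5]→  5^(5 + 1) + 5^5 + 1 = 18751  −1 ⇒ G_3=18750

ω^(ω + 1) + ω^ω + 1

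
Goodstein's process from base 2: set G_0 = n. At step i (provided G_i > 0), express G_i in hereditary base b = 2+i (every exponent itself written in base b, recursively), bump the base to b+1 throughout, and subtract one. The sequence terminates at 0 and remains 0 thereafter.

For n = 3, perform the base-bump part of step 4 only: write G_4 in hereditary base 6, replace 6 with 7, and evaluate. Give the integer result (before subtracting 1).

1

G_0 = 3. HB_2(3) = 2 + 1. Bump = 4. G_1 = 3.
G_1 = 3. HB_3(3) = 3. Bump = 4. G_2 = 3.
G_2 = 3. HB_4(3) = 3. Bump = 3. G_3 = 2.
G_3 = 2. HB_5(2) = 2. Bump = 2. G_4 = 1.
G_4 = 1. HB_6(1) = 1. Bump = 1. G_5 = 0.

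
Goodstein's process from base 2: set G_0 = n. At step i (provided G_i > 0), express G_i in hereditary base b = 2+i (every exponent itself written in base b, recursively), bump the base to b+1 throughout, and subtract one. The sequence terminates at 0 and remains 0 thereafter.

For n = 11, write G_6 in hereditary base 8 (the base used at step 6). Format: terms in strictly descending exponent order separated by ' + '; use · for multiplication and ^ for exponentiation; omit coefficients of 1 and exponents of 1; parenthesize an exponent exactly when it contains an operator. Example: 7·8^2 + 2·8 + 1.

G_0=11  [base 2] 2^(2 + 1) + 2 + 1  →[2↦3]→  3^(3 + 1) + 3 + 1 = 85  −1 ⇒ G_1=84
G_1=84  [base 3] 3^(3 + 1) + 3  →[3↦4]→  4^(4 + 1) + 4 = 1028  −1 ⇒ G_2=1027
G_2=1027  [base 4] 4^(4 + 1) + 3  →[4↦5]→  5^(5 + 1) + 3 = 15628  −1 ⇒ G_3=15627
G_3=15627  [base 5] 5^(5 + 1) + 2  →[5↦6]→  6^(6 + 1) + 2 = 279938  −1 ⇒ G_4=279937
G_4=279937  [base 6] 6^(6 + 1) + 1  →[6↦7]→  7^(7 + 1) + 1 = 5764802  −1 ⇒ G_5=5764801
G_5=5764801  [base 7] 7^(7 + 1)  →[7↦8]→  8^(8 + 1) = 134217728  −1 ⇒ G_6=134217727
G_6=134217727  [base 8] 7·8^8 + 7·8^7 + 7·8^6 + 7·8^5 + 7·8^4 + 7·8^3 + 7·8^2 + 7·8 + 7  →[8↦9]→  7·9^9 + 7·9^7 + 7·9^6 + 7·9^5 + 7·9^4 + 7·9^3 + 7·9^2 + 7·9 + 7 = 2749609303  −1 ⇒ G_7=2749609302

7·8^8 + 7·8^7 + 7·8^6 + 7·8^5 + 7·8^4 + 7·8^3 + 7·8^2 + 7·8 + 7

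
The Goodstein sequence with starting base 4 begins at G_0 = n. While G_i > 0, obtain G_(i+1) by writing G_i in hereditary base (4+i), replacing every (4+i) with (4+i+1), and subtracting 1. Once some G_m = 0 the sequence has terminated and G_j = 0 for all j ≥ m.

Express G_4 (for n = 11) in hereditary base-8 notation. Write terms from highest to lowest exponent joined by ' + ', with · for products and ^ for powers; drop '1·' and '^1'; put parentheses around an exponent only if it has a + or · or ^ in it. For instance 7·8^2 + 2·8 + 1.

8 + 7

i=0: 11 = 2·4 + 3 (b=4); 4→5: 2·5 + 3 = 13; 13−1 = 12
i=1: 12 = 2·5 + 2 (b=5); 5→6: 2·6 + 2 = 14; 14−1 = 13
i=2: 13 = 2·6 + 1 (b=6); 6→7: 2·7 + 1 = 15; 15−1 = 14
i=3: 14 = 2·7 (b=7); 7→8: 2·8 = 16; 16−1 = 15
i=4: 15 = 8 + 7 (b=8); 8→9: 9 + 7 = 16; 16−1 = 15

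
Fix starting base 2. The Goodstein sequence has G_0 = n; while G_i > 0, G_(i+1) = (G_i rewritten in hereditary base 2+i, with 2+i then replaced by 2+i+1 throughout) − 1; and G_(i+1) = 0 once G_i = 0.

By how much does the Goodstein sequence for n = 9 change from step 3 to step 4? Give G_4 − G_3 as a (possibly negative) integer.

(0) 9|_2 = 2^(2 + 1) + 1 ↦ 3^(3 + 1) + 1|_3 = 82 ⇒ 81
(1) 81|_3 = 3^(3 + 1) ↦ 4^(4 + 1)|_4 = 1024 ⇒ 1023
(2) 1023|_4 = 3·4^4 + 3·4^3 + 3·4^2 + 3·4 + 3 ↦ 3·5^5 + 3·5^3 + 3·5^2 + 3·5 + 3|_5 = 9843 ⇒ 9842
(3) 9842|_5 = 3·5^5 + 3·5^3 + 3·5^2 + 3·5 + 2 ↦ 3·6^6 + 3·6^3 + 3·6^2 + 3·6 + 2|_6 = 140744 ⇒ 140743

130901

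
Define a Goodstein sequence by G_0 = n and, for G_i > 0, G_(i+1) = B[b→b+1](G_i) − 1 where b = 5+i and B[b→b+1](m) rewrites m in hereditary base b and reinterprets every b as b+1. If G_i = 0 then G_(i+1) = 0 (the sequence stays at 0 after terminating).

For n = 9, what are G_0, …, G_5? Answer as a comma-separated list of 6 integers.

base 5: 9 = 5 + 4; at 6: 6 + 4 = 10; next = 9
base 6: 9 = 6 + 3; at 7: 7 + 3 = 10; next = 9
base 7: 9 = 7 + 2; at 8: 8 + 2 = 10; next = 9
base 8: 9 = 8 + 1; at 9: 9 + 1 = 10; next = 9
base 9: 9 = 9; at 10: 10 = 10; next = 9

9, 9, 9, 9, 9, 9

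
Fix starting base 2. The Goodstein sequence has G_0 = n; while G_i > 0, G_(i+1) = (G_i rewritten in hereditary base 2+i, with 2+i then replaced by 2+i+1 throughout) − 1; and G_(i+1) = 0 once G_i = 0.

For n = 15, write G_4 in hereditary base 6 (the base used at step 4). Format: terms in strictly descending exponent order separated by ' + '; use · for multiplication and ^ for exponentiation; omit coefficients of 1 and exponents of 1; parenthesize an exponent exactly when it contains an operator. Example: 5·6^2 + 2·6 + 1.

15 —HB2→ 2^(2 + 1) + 2^2 + 2 + 1 —bump→ 3^(3 + 1) + 3^3 + 3 + 1 = 112 —(−1)→ 111
111 —HB3→ 3^(3 + 1) + 3^3 + 3 —bump→ 4^(4 + 1) + 4^4 + 4 = 1284 —(−1)→ 1283
1283 —HB4→ 4^(4 + 1) + 4^4 + 3 —bump→ 5^(5 + 1) + 5^5 + 3 = 18753 —(−1)→ 18752
18752 —HB5→ 5^(5 + 1) + 5^5 + 2 —bump→ 6^(6 + 1) + 6^6 + 2 = 326594 —(−1)→ 326593
326593 —HB6→ 6^(6 + 1) + 6^6 + 1 —bump→ 7^(7 + 1) + 7^7 + 1 = 6588345 —(−1)→ 6588344

6^(6 + 1) + 6^6 + 1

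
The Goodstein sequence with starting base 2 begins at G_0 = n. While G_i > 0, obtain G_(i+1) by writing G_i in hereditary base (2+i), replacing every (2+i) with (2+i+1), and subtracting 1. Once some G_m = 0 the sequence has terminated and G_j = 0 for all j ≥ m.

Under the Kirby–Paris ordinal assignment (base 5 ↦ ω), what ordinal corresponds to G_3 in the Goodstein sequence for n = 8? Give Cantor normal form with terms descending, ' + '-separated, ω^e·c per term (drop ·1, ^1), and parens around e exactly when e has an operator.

ω^ω·2 + ω^2·2 + ω·2

G_0=8  [base 2] 2^(2 + 1)  →[2↦3]→  3^(3 + 1) = 81  −1 ⇒ G_1=80
G_1=80  [base 3] 2·3^3 + 2·3^2 + 2·3 + 2  →[3↦4]→  2·4^4 + 2·4^2 + 2·4 + 2 = 554  −1 ⇒ G_2=553
G_2=553  [base 4] 2·4^4 + 2·4^2 + 2·4 + 1  →[4↦5]→  2·5^5 + 2·5^2 + 2·5 + 1 = 6311  −1 ⇒ G_3=6310
G_3=6310  [base 5] 2·5^5 + 2·5^2 + 2·5  →[5↦6]→  2·6^6 + 2·6^2 + 2·6 = 93396  −1 ⇒ G_4=93395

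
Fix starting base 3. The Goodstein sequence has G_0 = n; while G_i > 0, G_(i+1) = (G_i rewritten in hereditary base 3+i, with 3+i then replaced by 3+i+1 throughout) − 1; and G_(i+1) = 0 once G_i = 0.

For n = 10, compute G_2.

step 0: 10 = 3^2 + 1; sub 4 for 3: 4^2 + 1; = 17; G_1 = 17−1 = 16
step 1: 16 = 4^2; sub 5 for 4: 5^2; = 25; G_2 = 25−1 = 24
step 2: 24 = 4·5 + 4; sub 6 for 5: 4·6 + 4; = 28; G_3 = 28−1 = 27

24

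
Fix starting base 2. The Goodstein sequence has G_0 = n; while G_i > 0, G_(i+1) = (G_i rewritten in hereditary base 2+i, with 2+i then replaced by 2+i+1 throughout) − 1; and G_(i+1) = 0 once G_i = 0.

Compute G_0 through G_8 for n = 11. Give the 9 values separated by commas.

11, 84, 1027, 15627, 279937, 5764801, 134217727, 2749609302, 70077777775

11 —HB2→ 2^(2 + 1) + 2 + 1 —bump→ 3^(3 + 1) + 3 + 1 = 85 —(−1)→ 84
84 —HB3→ 3^(3 + 1) + 3 —bump→ 4^(4 + 1) + 4 = 1028 —(−1)→ 1027
1027 —HB4→ 4^(4 + 1) + 3 —bump→ 5^(5 + 1) + 3 = 15628 —(−1)→ 15627
15627 —HB5→ 5^(5 + 1) + 2 —bump→ 6^(6 + 1) + 2 = 279938 —(−1)→ 279937
279937 —HB6→ 6^(6 + 1) + 1 —bump→ 7^(7 + 1) + 1 = 5764802 —(−1)→ 5764801
5764801 —HB7→ 7^(7 + 1) —bump→ 8^(8 + 1) = 134217728 —(−1)→ 134217727
134217727 —HB8→ 7·8^8 + 7·8^7 + 7·8^6 + 7·8^5 + 7·8^4 + 7·8^3 + 7·8^2 + 7·8 + 7 —bump→ 7·9^9 + 7·9^7 + 7·9^6 + 7·9^5 + 7·9^4 + 7·9^3 + 7·9^2 + 7·9 + 7 = 2749609303 —(−1)→ 2749609302
2749609302 —HB9→ 7·9^9 + 7·9^7 + 7·9^6 + 7·9^5 + 7·9^4 + 7·9^3 + 7·9^2 + 7·9 + 6 —bump→ 7·10^10 + 7·10^7 + 7·10^6 + 7·10^5 + 7·10^4 + 7·10^3 + 7·10^2 + 7·10 + 6 = 70077777776 —(−1)→ 70077777775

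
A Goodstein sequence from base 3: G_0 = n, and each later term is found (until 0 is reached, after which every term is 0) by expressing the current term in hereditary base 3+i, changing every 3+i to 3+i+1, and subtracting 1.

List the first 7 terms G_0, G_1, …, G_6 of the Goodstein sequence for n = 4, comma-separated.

4, 4, 4, 3, 2, 1, 0

i=0: 4 = 3 + 1 (b=3); 3→4: 4 + 1 = 5; 5−1 = 4
i=1: 4 = 4 (b=4); 4→5: 5 = 5; 5−1 = 4
i=2: 4 = 4 (b=5); 5→6: 4 = 4; 4−1 = 3
i=3: 3 = 3 (b=6); 6→7: 3 = 3; 3−1 = 2
i=4: 2 = 2 (b=7); 7→8: 2 = 2; 2−1 = 1
i=5: 1 = 1 (b=8); 8→9: 1 = 1; 1−1 = 0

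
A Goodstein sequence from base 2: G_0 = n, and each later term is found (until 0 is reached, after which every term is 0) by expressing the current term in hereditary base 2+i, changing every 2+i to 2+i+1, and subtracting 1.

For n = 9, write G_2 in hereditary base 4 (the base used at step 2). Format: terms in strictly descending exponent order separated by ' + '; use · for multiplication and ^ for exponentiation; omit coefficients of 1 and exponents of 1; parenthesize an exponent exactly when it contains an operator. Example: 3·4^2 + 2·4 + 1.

i=0: 9 = 2^(2 + 1) + 1 (b=2); 2→3: 3^(3 + 1) + 1 = 82; 82−1 = 81
i=1: 81 = 3^(3 + 1) (b=3); 3→4: 4^(4 + 1) = 1024; 1024−1 = 1023
i=2: 1023 = 3·4^4 + 3·4^3 + 3·4^2 + 3·4 + 3 (b=4); 4→5: 3·5^5 + 3·5^3 + 3·5^2 + 3·5 + 3 = 9843; 9843−1 = 9842

3·4^4 + 3·4^3 + 3·4^2 + 3·4 + 3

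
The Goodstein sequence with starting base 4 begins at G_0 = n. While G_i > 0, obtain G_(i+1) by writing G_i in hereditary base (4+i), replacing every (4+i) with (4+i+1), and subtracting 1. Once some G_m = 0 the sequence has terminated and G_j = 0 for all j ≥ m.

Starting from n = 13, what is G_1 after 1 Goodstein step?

15

step 0: 13 = 3·4 + 1; sub 5 for 4: 3·5 + 1; = 16; G_1 = 16−1 = 15
step 1: 15 = 3·5; sub 6 for 5: 3·6; = 18; G_2 = 18−1 = 17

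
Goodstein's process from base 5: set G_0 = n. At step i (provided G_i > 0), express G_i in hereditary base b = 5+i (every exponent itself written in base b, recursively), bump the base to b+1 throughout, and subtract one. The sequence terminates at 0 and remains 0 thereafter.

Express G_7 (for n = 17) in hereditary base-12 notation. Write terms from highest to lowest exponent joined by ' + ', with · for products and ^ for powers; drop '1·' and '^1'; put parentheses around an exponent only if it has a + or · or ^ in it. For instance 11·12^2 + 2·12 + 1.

2·12 + 3

17 —HB5→ 3·5 + 2 —bump→ 3·6 + 2 = 20 —(−1)→ 19
19 —HB6→ 3·6 + 1 —bump→ 3·7 + 1 = 22 —(−1)→ 21
21 —HB7→ 3·7 —bump→ 3·8 = 24 —(−1)→ 23
23 —HB8→ 2·8 + 7 —bump→ 2·9 + 7 = 25 —(−1)→ 24
24 —HB9→ 2·9 + 6 —bump→ 2·10 + 6 = 26 —(−1)→ 25
25 —HB10→ 2·10 + 5 —bump→ 2·11 + 5 = 27 —(−1)→ 26
26 —HB11→ 2·11 + 4 —bump→ 2·12 + 4 = 28 —(−1)→ 27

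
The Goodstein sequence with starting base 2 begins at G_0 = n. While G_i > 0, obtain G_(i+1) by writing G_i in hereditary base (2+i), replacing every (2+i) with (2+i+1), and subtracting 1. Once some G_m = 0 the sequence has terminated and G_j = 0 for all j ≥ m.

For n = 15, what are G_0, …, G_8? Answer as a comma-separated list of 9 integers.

base 2: 15 = 2^(2 + 1) + 2^2 + 2 + 1; at 3: 3^(3 + 1) + 3^3 + 3 + 1 = 112; next = 111
base 3: 111 = 3^(3 + 1) + 3^3 + 3; at 4: 4^(4 + 1) + 4^4 + 4 = 1284; next = 1283
base 4: 1283 = 4^(4 + 1) + 4^4 + 3; at 5: 5^(5 + 1) + 5^5 + 3 = 18753; next = 18752
base 5: 18752 = 5^(5 + 1) + 5^5 + 2; at 6: 6^(6 + 1) + 6^6 + 2 = 326594; next = 326593
base 6: 326593 = 6^(6 + 1) + 6^6 + 1; at 7: 7^(7 + 1) + 7^7 + 1 = 6588345; next = 6588344
base 7: 6588344 = 7^(7 + 1) + 7^7; at 8: 8^(8 + 1) + 8^8 = 150994944; next = 150994943
base 8: 150994943 = 8^(8 + 1) + 7·8^7 + 7·8^6 + 7·8^5 + 7·8^4 + 7·8^3 + 7·8^2 + 7·8 + 7; at 9: 9^(9 + 1) + 7·9^7 + 7·9^6 + 7·9^5 + 7·9^4 + 7·9^3 + 7·9^2 + 7·9 + 7 = 3524450281; next = 3524450280
base 9: 3524450280 = 9^(9 + 1) + 7·9^7 + 7·9^6 + 7·9^5 + 7·9^4 + 7·9^3 + 7·9^2 + 7·9 + 6; at 10: 10^(10 + 1) + 7·10^7 + 7·10^6 + 7·10^5 + 7·10^4 + 7·10^3 + 7·10^2 + 7·10 + 6 = 100077777776; next = 100077777775

15, 111, 1283, 18752, 326593, 6588344, 150994943, 3524450280, 100077777775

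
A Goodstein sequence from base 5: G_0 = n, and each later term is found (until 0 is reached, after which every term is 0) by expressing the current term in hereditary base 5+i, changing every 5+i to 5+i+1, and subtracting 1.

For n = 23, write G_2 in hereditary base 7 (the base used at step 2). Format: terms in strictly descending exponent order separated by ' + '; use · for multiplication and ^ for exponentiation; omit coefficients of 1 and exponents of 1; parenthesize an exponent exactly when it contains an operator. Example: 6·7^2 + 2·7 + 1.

23 —HB5→ 4·5 + 3 —bump→ 4·6 + 3 = 27 —(−1)→ 26
26 —HB6→ 4·6 + 2 —bump→ 4·7 + 2 = 30 —(−1)→ 29
29 —HB7→ 4·7 + 1 —bump→ 4·8 + 1 = 33 —(−1)→ 32

4·7 + 1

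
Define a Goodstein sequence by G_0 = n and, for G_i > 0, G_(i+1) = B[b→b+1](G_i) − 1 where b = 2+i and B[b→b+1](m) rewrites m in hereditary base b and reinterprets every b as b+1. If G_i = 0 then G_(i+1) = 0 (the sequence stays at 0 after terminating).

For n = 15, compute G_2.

base 2: 15 = 2^(2 + 1) + 2^2 + 2 + 1; at 3: 3^(3 + 1) + 3^3 + 3 + 1 = 112; next = 111
base 3: 111 = 3^(3 + 1) + 3^3 + 3; at 4: 4^(4 + 1) + 4^4 + 4 = 1284; next = 1283
base 4: 1283 = 4^(4 + 1) + 4^4 + 3; at 5: 5^(5 + 1) + 5^5 + 3 = 18753; next = 18752

1283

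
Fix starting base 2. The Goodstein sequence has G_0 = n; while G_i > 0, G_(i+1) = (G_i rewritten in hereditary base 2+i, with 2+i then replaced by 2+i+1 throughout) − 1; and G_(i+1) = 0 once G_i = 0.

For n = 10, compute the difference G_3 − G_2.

14600

step 0: 10 = 2^(2 + 1) + 2; sub 3 for 2: 3^(3 + 1) + 3; = 84; G_1 = 84−1 = 83
step 1: 83 = 3^(3 + 1) + 2; sub 4 for 3: 4^(4 + 1) + 2; = 1026; G_2 = 1026−1 = 1025
step 2: 1025 = 4^(4 + 1) + 1; sub 5 for 4: 5^(5 + 1) + 1; = 15626; G_3 = 15626−1 = 15625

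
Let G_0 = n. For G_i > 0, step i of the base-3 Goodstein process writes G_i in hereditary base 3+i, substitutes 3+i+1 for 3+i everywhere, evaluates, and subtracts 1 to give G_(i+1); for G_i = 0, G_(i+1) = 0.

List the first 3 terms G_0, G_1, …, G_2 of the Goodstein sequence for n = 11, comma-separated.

11, 17, 25

G_0 = 11. HB_3(11) = 3^2 + 2. Bump = 18. G_1 = 17.
G_1 = 17. HB_4(17) = 4^2 + 1. Bump = 26. G_2 = 25.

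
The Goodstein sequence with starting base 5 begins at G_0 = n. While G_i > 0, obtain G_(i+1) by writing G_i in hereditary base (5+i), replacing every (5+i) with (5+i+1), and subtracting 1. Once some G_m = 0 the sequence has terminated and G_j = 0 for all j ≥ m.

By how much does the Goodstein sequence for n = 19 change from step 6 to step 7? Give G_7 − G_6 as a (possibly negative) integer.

19 —HB5→ 3·5 + 4 —bump→ 3·6 + 4 = 22 —(−1)→ 21
21 —HB6→ 3·6 + 3 —bump→ 3·7 + 3 = 24 —(−1)→ 23
23 —HB7→ 3·7 + 2 —bump→ 3·8 + 2 = 26 —(−1)→ 25
25 —HB8→ 3·8 + 1 —bump→ 3·9 + 1 = 28 —(−1)→ 27
27 —HB9→ 3·9 —bump→ 3·10 = 30 —(−1)→ 29
29 —HB10→ 2·10 + 9 —bump→ 2·11 + 9 = 31 —(−1)→ 30
30 —HB11→ 2·11 + 8 —bump→ 2·12 + 8 = 32 —(−1)→ 31

1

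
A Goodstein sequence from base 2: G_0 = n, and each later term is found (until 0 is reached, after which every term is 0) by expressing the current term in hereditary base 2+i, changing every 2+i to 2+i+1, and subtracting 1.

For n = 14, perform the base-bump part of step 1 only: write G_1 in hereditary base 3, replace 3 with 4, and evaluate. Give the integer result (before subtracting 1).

1282

G_0=14  [base 2] 2^(2 + 1) + 2^2 + 2  →[2↦3]→  3^(3 + 1) + 3^3 + 3 = 111  −1 ⇒ G_1=110
G_1=110  [base 3] 3^(3 + 1) + 3^3 + 2  →[3↦4]→  4^(4 + 1) + 4^4 + 2 = 1282  −1 ⇒ G_2=1281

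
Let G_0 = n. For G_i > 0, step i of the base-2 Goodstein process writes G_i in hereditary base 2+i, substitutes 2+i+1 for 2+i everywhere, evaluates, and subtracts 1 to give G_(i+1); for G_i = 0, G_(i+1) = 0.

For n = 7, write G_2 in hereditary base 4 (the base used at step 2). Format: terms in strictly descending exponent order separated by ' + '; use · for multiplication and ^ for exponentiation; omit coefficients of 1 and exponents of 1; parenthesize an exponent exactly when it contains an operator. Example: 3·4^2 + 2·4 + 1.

(0) 7|_2 = 2^2 + 2 + 1 ↦ 3^3 + 3 + 1|_3 = 31 ⇒ 30
(1) 30|_3 = 3^3 + 3 ↦ 4^4 + 4|_4 = 260 ⇒ 259
(2) 259|_4 = 4^4 + 3 ↦ 5^5 + 3|_5 = 3128 ⇒ 3127

4^4 + 3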